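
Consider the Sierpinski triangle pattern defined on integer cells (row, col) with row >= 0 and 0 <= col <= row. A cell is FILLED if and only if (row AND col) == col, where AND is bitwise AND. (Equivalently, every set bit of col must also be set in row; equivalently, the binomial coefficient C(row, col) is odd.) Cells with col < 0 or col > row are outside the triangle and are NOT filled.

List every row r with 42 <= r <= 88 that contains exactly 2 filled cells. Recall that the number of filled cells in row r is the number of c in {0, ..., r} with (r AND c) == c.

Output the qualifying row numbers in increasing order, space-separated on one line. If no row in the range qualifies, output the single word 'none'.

Row r has 2^popcount(r) filled cells, so we need popcount(r) = log2(2) = 1.
Scan r = 42..88 and keep those with exactly 1 one-bits:
r=42=101010 popcount=3 -> skip
r=43=101011 popcount=4 -> skip
r=44=101100 popcount=3 -> skip
r=45=101101 popcount=4 -> skip
r=46=101110 popcount=4 -> skip
r=47=101111 popcount=5 -> skip
r=48=110000 popcount=2 -> skip
r=49=110001 popcount=3 -> skip
r=50=110010 popcount=3 -> skip
r=51=110011 popcount=4 -> skip
r=52=110100 popcount=3 -> skip
r=53=110101 popcount=4 -> skip
r=54=110110 popcount=4 -> skip
r=55=110111 popcount=5 -> skip
r=56=111000 popcount=3 -> skip
r=57=111001 popcount=4 -> skip
r=58=111010 popcount=4 -> skip
r=59=111011 popcount=5 -> skip
r=60=111100 popcount=4 -> skip
r=61=111101 popcount=5 -> skip
r=62=111110 popcount=5 -> skip
r=63=111111 popcount=6 -> skip
r=64=1000000 popcount=1 -> KEEP
r=65=1000001 popcount=2 -> skip
r=66=1000010 popcount=2 -> skip
r=67=1000011 popcount=3 -> skip
r=68=1000100 popcount=2 -> skip
r=69=1000101 popcount=3 -> skip
r=70=1000110 popcount=3 -> skip
r=71=1000111 popcount=4 -> skip
r=72=1001000 popcount=2 -> skip
r=73=1001001 popcount=3 -> skip
r=74=1001010 popcount=3 -> skip
r=75=1001011 popcount=4 -> skip
r=76=1001100 popcount=3 -> skip
r=77=1001101 popcount=4 -> skip
r=78=1001110 popcount=4 -> skip
r=79=1001111 popcount=5 -> skip
r=80=1010000 popcount=2 -> skip
r=81=1010001 popcount=3 -> skip
r=82=1010010 popcount=3 -> skip
r=83=1010011 popcount=4 -> skip
r=84=1010100 popcount=3 -> skip
r=85=1010101 popcount=4 -> skip
r=86=1010110 popcount=4 -> skip
r=87=1010111 popcount=5 -> skip
r=88=1011000 popcount=3 -> skip
Kept rows: 64

Answer: 64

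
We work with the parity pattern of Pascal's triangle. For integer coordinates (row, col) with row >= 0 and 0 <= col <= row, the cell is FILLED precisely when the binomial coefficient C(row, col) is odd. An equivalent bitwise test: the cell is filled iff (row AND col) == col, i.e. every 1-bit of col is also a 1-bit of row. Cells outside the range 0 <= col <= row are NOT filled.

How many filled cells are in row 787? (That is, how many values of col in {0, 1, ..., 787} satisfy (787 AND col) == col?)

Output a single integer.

Answer: 32

Derivation:
787 in binary = 1100010011
popcount(787) = number of 1-bits in 1100010011 = 5
A col c satisfies (787 AND c) == c iff every set bit of c is also set in 787; each of the 5 set bits of 787 can independently be on or off in c.
count = 2^5 = 32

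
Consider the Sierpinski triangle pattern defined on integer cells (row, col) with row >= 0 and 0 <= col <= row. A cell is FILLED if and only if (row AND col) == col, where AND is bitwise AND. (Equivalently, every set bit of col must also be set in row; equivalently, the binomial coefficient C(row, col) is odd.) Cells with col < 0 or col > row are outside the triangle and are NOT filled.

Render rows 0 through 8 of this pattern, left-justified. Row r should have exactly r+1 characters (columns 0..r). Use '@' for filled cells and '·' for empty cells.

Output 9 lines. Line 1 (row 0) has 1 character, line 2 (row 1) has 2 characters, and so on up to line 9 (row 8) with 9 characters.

Answer: @
@@
@·@
@@@@
@···@
@@··@@
@·@·@·@
@@@@@@@@
@·······@

Derivation:
r0=0: @
r1=1: @@
r2=10: @·@
r3=11: @@@@
r4=100: @···@
r5=101: @@··@@
r6=110: @·@·@·@
r7=111: @@@@@@@@
r8=1000: @·······@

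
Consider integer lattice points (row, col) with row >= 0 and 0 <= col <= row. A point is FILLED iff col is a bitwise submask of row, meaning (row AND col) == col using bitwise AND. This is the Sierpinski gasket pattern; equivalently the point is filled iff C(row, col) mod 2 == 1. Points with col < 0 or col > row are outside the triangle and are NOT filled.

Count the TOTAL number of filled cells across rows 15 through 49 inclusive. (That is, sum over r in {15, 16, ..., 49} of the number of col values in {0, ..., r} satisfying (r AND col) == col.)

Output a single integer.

r15=1111 pc4: +16 =16
r16=10000 pc1: +2 =18
r17=10001 pc2: +4 =22
r18=10010 pc2: +4 =26
r19=10011 pc3: +8 =34
r20=10100 pc2: +4 =38
r21=10101 pc3: +8 =46
r22=10110 pc3: +8 =54
r23=10111 pc4: +16 =70
r24=11000 pc2: +4 =74
r25=11001 pc3: +8 =82
r26=11010 pc3: +8 =90
r27=11011 pc4: +16 =106
r28=11100 pc3: +8 =114
r29=11101 pc4: +16 =130
r30=11110 pc4: +16 =146
r31=11111 pc5: +32 =178
r32=100000 pc1: +2 =180
r33=100001 pc2: +4 =184
r34=100010 pc2: +4 =188
r35=100011 pc3: +8 =196
r36=100100 pc2: +4 =200
r37=100101 pc3: +8 =208
r38=100110 pc3: +8 =216
r39=100111 pc4: +16 =232
r40=101000 pc2: +4 =236
r41=101001 pc3: +8 =244
r42=101010 pc3: +8 =252
r43=101011 pc4: +16 =268
r44=101100 pc3: +8 =276
r45=101101 pc4: +16 =292
r46=101110 pc4: +16 =308
r47=101111 pc5: +32 =340
r48=110000 pc2: +4 =344
r49=110001 pc3: +8 =352

Answer: 352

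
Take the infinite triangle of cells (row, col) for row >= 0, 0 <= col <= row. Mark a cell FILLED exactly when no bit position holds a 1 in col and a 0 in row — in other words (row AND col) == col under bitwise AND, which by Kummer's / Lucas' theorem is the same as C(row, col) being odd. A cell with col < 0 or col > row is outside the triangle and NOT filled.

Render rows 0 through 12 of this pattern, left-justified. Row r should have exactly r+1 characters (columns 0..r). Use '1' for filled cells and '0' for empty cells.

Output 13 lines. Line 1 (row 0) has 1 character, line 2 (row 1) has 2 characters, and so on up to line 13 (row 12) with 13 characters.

r0=0: 1
r1=1: 11
r2=10: 101
r3=11: 1111
r4=100: 10001
r5=101: 110011
r6=110: 1010101
r7=111: 11111111
r8=1000: 100000001
r9=1001: 1100000011
r10=1010: 10100000101
r11=1011: 111100001111
r12=1100: 1000100010001

Answer: 1
11
101
1111
10001
110011
1010101
11111111
100000001
1100000011
10100000101
111100001111
1000100010001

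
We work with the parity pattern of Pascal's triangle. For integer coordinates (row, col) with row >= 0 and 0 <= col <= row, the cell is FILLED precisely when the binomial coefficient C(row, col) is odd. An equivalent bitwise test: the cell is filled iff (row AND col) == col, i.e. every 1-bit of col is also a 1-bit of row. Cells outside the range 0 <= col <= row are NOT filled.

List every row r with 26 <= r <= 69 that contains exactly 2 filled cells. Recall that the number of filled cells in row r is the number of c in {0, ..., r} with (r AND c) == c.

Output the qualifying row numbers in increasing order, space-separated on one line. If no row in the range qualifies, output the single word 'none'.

Row r has 2^popcount(r) filled cells, so we need popcount(r) = log2(2) = 1.
Scan r = 26..69 and keep those with exactly 1 one-bits:
r=26=11010 popcount=3 -> skip
r=27=11011 popcount=4 -> skip
r=28=11100 popcount=3 -> skip
r=29=11101 popcount=4 -> skip
r=30=11110 popcount=4 -> skip
r=31=11111 popcount=5 -> skip
r=32=100000 popcount=1 -> KEEP
r=33=100001 popcount=2 -> skip
r=34=100010 popcount=2 -> skip
r=35=100011 popcount=3 -> skip
r=36=100100 popcount=2 -> skip
r=37=100101 popcount=3 -> skip
r=38=100110 popcount=3 -> skip
r=39=100111 popcount=4 -> skip
r=40=101000 popcount=2 -> skip
r=41=101001 popcount=3 -> skip
r=42=101010 popcount=3 -> skip
r=43=101011 popcount=4 -> skip
r=44=101100 popcount=3 -> skip
r=45=101101 popcount=4 -> skip
r=46=101110 popcount=4 -> skip
r=47=101111 popcount=5 -> skip
r=48=110000 popcount=2 -> skip
r=49=110001 popcount=3 -> skip
r=50=110010 popcount=3 -> skip
r=51=110011 popcount=4 -> skip
r=52=110100 popcount=3 -> skip
r=53=110101 popcount=4 -> skip
r=54=110110 popcount=4 -> skip
r=55=110111 popcount=5 -> skip
r=56=111000 popcount=3 -> skip
r=57=111001 popcount=4 -> skip
r=58=111010 popcount=4 -> skip
r=59=111011 popcount=5 -> skip
r=60=111100 popcount=4 -> skip
r=61=111101 popcount=5 -> skip
r=62=111110 popcount=5 -> skip
r=63=111111 popcount=6 -> skip
r=64=1000000 popcount=1 -> KEEP
r=65=1000001 popcount=2 -> skip
r=66=1000010 popcount=2 -> skip
r=67=1000011 popcount=3 -> skip
r=68=1000100 popcount=2 -> skip
r=69=1000101 popcount=3 -> skip
Kept rows: 32 64

Answer: 32 64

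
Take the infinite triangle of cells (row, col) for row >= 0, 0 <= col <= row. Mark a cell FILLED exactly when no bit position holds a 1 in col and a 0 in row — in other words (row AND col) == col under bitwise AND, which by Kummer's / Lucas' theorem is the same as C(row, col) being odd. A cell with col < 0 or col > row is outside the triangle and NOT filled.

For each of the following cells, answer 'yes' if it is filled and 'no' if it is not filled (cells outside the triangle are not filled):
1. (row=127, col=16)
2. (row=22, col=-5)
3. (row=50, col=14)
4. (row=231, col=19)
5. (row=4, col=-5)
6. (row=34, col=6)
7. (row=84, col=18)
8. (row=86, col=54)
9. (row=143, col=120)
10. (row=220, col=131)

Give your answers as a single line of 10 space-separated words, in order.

(127,16): row=0b1111111, col=0b10000, row AND col = 0b10000 = 16; 16 == 16 -> filled
(22,-5): col outside [0, 22] -> not filled
(50,14): row=0b110010, col=0b1110, row AND col = 0b10 = 2; 2 != 14 -> empty
(231,19): row=0b11100111, col=0b10011, row AND col = 0b11 = 3; 3 != 19 -> empty
(4,-5): col outside [0, 4] -> not filled
(34,6): row=0b100010, col=0b110, row AND col = 0b10 = 2; 2 != 6 -> empty
(84,18): row=0b1010100, col=0b10010, row AND col = 0b10000 = 16; 16 != 18 -> empty
(86,54): row=0b1010110, col=0b110110, row AND col = 0b10110 = 22; 22 != 54 -> empty
(143,120): row=0b10001111, col=0b1111000, row AND col = 0b1000 = 8; 8 != 120 -> empty
(220,131): row=0b11011100, col=0b10000011, row AND col = 0b10000000 = 128; 128 != 131 -> empty

Answer: yes no no no no no no no no no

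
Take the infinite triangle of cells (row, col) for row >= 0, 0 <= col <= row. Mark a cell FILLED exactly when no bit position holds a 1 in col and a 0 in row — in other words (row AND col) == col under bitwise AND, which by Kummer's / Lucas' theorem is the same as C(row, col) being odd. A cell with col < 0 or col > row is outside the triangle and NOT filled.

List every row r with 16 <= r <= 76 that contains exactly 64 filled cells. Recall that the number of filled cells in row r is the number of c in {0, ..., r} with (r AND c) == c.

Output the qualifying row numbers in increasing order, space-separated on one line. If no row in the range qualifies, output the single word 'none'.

Answer: 63

Derivation:
Row r has 2^popcount(r) filled cells, so we need popcount(r) = log2(64) = 6.
Scan r = 16..76 and keep those with exactly 6 one-bits:
r=16=10000 popcount=1 -> skip
r=17=10001 popcount=2 -> skip
r=18=10010 popcount=2 -> skip
r=19=10011 popcount=3 -> skip
r=20=10100 popcount=2 -> skip
r=21=10101 popcount=3 -> skip
r=22=10110 popcount=3 -> skip
r=23=10111 popcount=4 -> skip
r=24=11000 popcount=2 -> skip
r=25=11001 popcount=3 -> skip
r=26=11010 popcount=3 -> skip
r=27=11011 popcount=4 -> skip
r=28=11100 popcount=3 -> skip
r=29=11101 popcount=4 -> skip
r=30=11110 popcount=4 -> skip
r=31=11111 popcount=5 -> skip
r=32=100000 popcount=1 -> skip
r=33=100001 popcount=2 -> skip
r=34=100010 popcount=2 -> skip
r=35=100011 popcount=3 -> skip
r=36=100100 popcount=2 -> skip
r=37=100101 popcount=3 -> skip
r=38=100110 popcount=3 -> skip
r=39=100111 popcount=4 -> skip
r=40=101000 popcount=2 -> skip
r=41=101001 popcount=3 -> skip
r=42=101010 popcount=3 -> skip
r=43=101011 popcount=4 -> skip
r=44=101100 popcount=3 -> skip
r=45=101101 popcount=4 -> skip
r=46=101110 popcount=4 -> skip
r=47=101111 popcount=5 -> skip
r=48=110000 popcount=2 -> skip
r=49=110001 popcount=3 -> skip
r=50=110010 popcount=3 -> skip
r=51=110011 popcount=4 -> skip
r=52=110100 popcount=3 -> skip
r=53=110101 popcount=4 -> skip
r=54=110110 popcount=4 -> skip
r=55=110111 popcount=5 -> skip
r=56=111000 popcount=3 -> skip
r=57=111001 popcount=4 -> skip
r=58=111010 popcount=4 -> skip
r=59=111011 popcount=5 -> skip
r=60=111100 popcount=4 -> skip
r=61=111101 popcount=5 -> skip
r=62=111110 popcount=5 -> skip
r=63=111111 popcount=6 -> KEEP
r=64=1000000 popcount=1 -> skip
r=65=1000001 popcount=2 -> skip
r=66=1000010 popcount=2 -> skip
r=67=1000011 popcount=3 -> skip
r=68=1000100 popcount=2 -> skip
r=69=1000101 popcount=3 -> skip
r=70=1000110 popcount=3 -> skip
r=71=1000111 popcount=4 -> skip
r=72=1001000 popcount=2 -> skip
r=73=1001001 popcount=3 -> skip
r=74=1001010 popcount=3 -> skip
r=75=1001011 popcount=4 -> skip
r=76=1001100 popcount=3 -> skip
Kept rows: 63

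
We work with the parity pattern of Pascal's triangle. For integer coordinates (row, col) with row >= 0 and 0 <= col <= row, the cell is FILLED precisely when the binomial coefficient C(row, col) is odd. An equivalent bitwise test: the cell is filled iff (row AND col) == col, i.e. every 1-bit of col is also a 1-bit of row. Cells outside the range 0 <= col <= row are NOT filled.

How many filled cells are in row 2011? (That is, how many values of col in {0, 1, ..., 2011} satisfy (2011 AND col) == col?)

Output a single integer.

Answer: 512

Derivation:
2011 in binary = 11111011011
popcount(2011) = number of 1-bits in 11111011011 = 9
A col c satisfies (2011 AND c) == c iff every set bit of c is also set in 2011; each of the 9 set bits of 2011 can independently be on or off in c.
count = 2^9 = 512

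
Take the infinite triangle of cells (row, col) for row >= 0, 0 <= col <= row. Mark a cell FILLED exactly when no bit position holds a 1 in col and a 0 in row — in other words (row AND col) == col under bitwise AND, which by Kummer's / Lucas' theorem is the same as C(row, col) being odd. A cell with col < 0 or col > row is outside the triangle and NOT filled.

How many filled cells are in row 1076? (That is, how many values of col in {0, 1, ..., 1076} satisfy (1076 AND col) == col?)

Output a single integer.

1076 in binary = 10000110100
popcount(1076) = number of 1-bits in 10000110100 = 4
A col c satisfies (1076 AND c) == c iff every set bit of c is also set in 1076; each of the 4 set bits of 1076 can independently be on or off in c.
count = 2^4 = 16

Answer: 16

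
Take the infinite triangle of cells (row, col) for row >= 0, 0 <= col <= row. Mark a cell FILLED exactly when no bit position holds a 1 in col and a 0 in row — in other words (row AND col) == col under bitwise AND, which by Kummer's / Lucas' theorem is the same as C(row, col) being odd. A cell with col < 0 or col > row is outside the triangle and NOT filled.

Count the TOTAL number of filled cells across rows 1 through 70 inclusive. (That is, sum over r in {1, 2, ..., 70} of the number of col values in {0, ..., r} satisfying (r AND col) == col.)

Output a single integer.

Answer: 766

Derivation:
r1=1 pc1: +2 =2
r2=10 pc1: +2 =4
r3=11 pc2: +4 =8
r4=100 pc1: +2 =10
r5=101 pc2: +4 =14
r6=110 pc2: +4 =18
r7=111 pc3: +8 =26
r8=1000 pc1: +2 =28
r9=1001 pc2: +4 =32
r10=1010 pc2: +4 =36
r11=1011 pc3: +8 =44
r12=1100 pc2: +4 =48
r13=1101 pc3: +8 =56
r14=1110 pc3: +8 =64
r15=1111 pc4: +16 =80
r16=10000 pc1: +2 =82
r17=10001 pc2: +4 =86
r18=10010 pc2: +4 =90
r19=10011 pc3: +8 =98
r20=10100 pc2: +4 =102
r21=10101 pc3: +8 =110
r22=10110 pc3: +8 =118
r23=10111 pc4: +16 =134
r24=11000 pc2: +4 =138
r25=11001 pc3: +8 =146
r26=11010 pc3: +8 =154
r27=11011 pc4: +16 =170
r28=11100 pc3: +8 =178
r29=11101 pc4: +16 =194
r30=11110 pc4: +16 =210
r31=11111 pc5: +32 =242
r32=100000 pc1: +2 =244
r33=100001 pc2: +4 =248
r34=100010 pc2: +4 =252
r35=100011 pc3: +8 =260
r36=100100 pc2: +4 =264
r37=100101 pc3: +8 =272
r38=100110 pc3: +8 =280
r39=100111 pc4: +16 =296
r40=101000 pc2: +4 =300
r41=101001 pc3: +8 =308
r42=101010 pc3: +8 =316
r43=101011 pc4: +16 =332
r44=101100 pc3: +8 =340
r45=101101 pc4: +16 =356
r46=101110 pc4: +16 =372
r47=101111 pc5: +32 =404
r48=110000 pc2: +4 =408
r49=110001 pc3: +8 =416
r50=110010 pc3: +8 =424
r51=110011 pc4: +16 =440
r52=110100 pc3: +8 =448
r53=110101 pc4: +16 =464
r54=110110 pc4: +16 =480
r55=110111 pc5: +32 =512
r56=111000 pc3: +8 =520
r57=111001 pc4: +16 =536
r58=111010 pc4: +16 =552
r59=111011 pc5: +32 =584
r60=111100 pc4: +16 =600
r61=111101 pc5: +32 =632
r62=111110 pc5: +32 =664
r63=111111 pc6: +64 =728
r64=1000000 pc1: +2 =730
r65=1000001 pc2: +4 =734
r66=1000010 pc2: +4 =738
r67=1000011 pc3: +8 =746
r68=1000100 pc2: +4 =750
r69=1000101 pc3: +8 =758
r70=1000110 pc3: +8 =766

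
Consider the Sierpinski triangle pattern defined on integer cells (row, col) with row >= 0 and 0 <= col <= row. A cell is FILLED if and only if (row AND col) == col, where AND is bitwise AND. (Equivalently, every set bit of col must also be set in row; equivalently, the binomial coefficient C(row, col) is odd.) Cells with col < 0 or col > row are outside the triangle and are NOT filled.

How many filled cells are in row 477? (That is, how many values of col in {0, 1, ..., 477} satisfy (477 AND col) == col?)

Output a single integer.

Answer: 128

Derivation:
477 in binary = 111011101
popcount(477) = number of 1-bits in 111011101 = 7
A col c satisfies (477 AND c) == c iff every set bit of c is also set in 477; each of the 7 set bits of 477 can independently be on or off in c.
count = 2^7 = 128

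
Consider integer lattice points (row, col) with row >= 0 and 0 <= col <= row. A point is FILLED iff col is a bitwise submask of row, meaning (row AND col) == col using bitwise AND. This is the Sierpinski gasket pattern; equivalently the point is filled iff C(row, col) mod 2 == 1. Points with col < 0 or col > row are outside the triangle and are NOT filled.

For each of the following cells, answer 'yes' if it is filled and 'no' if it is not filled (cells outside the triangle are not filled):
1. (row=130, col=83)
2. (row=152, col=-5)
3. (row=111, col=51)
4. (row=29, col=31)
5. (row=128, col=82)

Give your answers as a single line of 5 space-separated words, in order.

(130,83): row=0b10000010, col=0b1010011, row AND col = 0b10 = 2; 2 != 83 -> empty
(152,-5): col outside [0, 152] -> not filled
(111,51): row=0b1101111, col=0b110011, row AND col = 0b100011 = 35; 35 != 51 -> empty
(29,31): col outside [0, 29] -> not filled
(128,82): row=0b10000000, col=0b1010010, row AND col = 0b0 = 0; 0 != 82 -> empty

Answer: no no no no no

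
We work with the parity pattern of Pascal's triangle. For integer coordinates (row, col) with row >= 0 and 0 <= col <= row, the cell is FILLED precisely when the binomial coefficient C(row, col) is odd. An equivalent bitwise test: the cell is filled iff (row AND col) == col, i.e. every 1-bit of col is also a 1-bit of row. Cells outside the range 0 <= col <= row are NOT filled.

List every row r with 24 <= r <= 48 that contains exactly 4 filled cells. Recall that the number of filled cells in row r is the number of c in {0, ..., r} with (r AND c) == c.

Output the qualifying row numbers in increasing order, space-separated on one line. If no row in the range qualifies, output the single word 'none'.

Answer: 24 33 34 36 40 48

Derivation:
Row r has 2^popcount(r) filled cells, so we need popcount(r) = log2(4) = 2.
Scan r = 24..48 and keep those with exactly 2 one-bits:
r=24=11000 popcount=2 -> KEEP
r=25=11001 popcount=3 -> skip
r=26=11010 popcount=3 -> skip
r=27=11011 popcount=4 -> skip
r=28=11100 popcount=3 -> skip
r=29=11101 popcount=4 -> skip
r=30=11110 popcount=4 -> skip
r=31=11111 popcount=5 -> skip
r=32=100000 popcount=1 -> skip
r=33=100001 popcount=2 -> KEEP
r=34=100010 popcount=2 -> KEEP
r=35=100011 popcount=3 -> skip
r=36=100100 popcount=2 -> KEEP
r=37=100101 popcount=3 -> skip
r=38=100110 popcount=3 -> skip
r=39=100111 popcount=4 -> skip
r=40=101000 popcount=2 -> KEEP
r=41=101001 popcount=3 -> skip
r=42=101010 popcount=3 -> skip
r=43=101011 popcount=4 -> skip
r=44=101100 popcount=3 -> skip
r=45=101101 popcount=4 -> skip
r=46=101110 popcount=4 -> skip
r=47=101111 popcount=5 -> skip
r=48=110000 popcount=2 -> KEEP
Kept rows: 24 33 34 36 40 48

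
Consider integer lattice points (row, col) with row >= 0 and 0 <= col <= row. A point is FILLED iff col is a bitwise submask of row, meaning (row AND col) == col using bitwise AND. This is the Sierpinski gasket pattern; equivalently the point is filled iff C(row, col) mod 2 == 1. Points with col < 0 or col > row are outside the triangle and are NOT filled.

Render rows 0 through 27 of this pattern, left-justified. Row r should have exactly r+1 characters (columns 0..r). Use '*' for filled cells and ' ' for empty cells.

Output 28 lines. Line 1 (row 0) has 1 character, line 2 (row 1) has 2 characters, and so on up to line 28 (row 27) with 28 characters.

r0=0: *
r1=1: **
r2=10: * *
r3=11: ****
r4=100: *   *
r5=101: **  **
r6=110: * * * *
r7=111: ********
r8=1000: *       *
r9=1001: **      **
r10=1010: * *     * *
r11=1011: ****    ****
r12=1100: *   *   *   *
r13=1101: **  **  **  **
r14=1110: * * * * * * * *
r15=1111: ****************
r16=10000: *               *
r17=10001: **              **
r18=10010: * *             * *
r19=10011: ****            ****
r20=10100: *   *           *   *
r21=10101: **  **          **  **
r22=10110: * * * *         * * * *
r23=10111: ********        ********
r24=11000: *       *       *       *
r25=11001: **      **      **      **
r26=11010: * *     * *     * *     * *
r27=11011: ****    ****    ****    ****

Answer: *
**
* *
****
*   *
**  **
* * * *
********
*       *
**      **
* *     * *
****    ****
*   *   *   *
**  **  **  **
* * * * * * * *
****************
*               *
**              **
* *             * *
****            ****
*   *           *   *
**  **          **  **
* * * *         * * * *
********        ********
*       *       *       *
**      **      **      **
* *     * *     * *     * *
****    ****    ****    ****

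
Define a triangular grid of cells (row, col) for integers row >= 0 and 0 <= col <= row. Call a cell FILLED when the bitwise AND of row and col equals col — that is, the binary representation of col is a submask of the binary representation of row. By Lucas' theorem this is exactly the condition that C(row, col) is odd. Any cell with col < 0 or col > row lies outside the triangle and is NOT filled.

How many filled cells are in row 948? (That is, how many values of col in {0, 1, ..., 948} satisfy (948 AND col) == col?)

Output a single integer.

Answer: 64

Derivation:
948 in binary = 1110110100
popcount(948) = number of 1-bits in 1110110100 = 6
A col c satisfies (948 AND c) == c iff every set bit of c is also set in 948; each of the 6 set bits of 948 can independently be on or off in c.
count = 2^6 = 64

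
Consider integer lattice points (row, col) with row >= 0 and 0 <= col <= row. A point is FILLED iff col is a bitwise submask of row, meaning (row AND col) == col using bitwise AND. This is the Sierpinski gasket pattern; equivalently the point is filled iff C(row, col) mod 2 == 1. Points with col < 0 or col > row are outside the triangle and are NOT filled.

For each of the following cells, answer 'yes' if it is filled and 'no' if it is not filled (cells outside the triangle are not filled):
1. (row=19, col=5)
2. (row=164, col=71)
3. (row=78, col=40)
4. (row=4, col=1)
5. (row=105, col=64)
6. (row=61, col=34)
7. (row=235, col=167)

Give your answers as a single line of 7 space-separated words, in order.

Answer: no no no no yes no no

Derivation:
(19,5): row=0b10011, col=0b101, row AND col = 0b1 = 1; 1 != 5 -> empty
(164,71): row=0b10100100, col=0b1000111, row AND col = 0b100 = 4; 4 != 71 -> empty
(78,40): row=0b1001110, col=0b101000, row AND col = 0b1000 = 8; 8 != 40 -> empty
(4,1): row=0b100, col=0b1, row AND col = 0b0 = 0; 0 != 1 -> empty
(105,64): row=0b1101001, col=0b1000000, row AND col = 0b1000000 = 64; 64 == 64 -> filled
(61,34): row=0b111101, col=0b100010, row AND col = 0b100000 = 32; 32 != 34 -> empty
(235,167): row=0b11101011, col=0b10100111, row AND col = 0b10100011 = 163; 163 != 167 -> empty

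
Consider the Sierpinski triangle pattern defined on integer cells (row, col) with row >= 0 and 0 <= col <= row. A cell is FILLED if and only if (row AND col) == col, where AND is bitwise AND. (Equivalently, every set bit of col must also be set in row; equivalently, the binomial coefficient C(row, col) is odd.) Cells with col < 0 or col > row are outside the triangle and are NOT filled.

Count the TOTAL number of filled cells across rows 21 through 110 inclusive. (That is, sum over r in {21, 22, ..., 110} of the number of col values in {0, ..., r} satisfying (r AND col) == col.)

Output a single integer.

Answer: 1372

Derivation:
r21=10101 pc3: +8 =8
r22=10110 pc3: +8 =16
r23=10111 pc4: +16 =32
r24=11000 pc2: +4 =36
r25=11001 pc3: +8 =44
r26=11010 pc3: +8 =52
r27=11011 pc4: +16 =68
r28=11100 pc3: +8 =76
r29=11101 pc4: +16 =92
r30=11110 pc4: +16 =108
r31=11111 pc5: +32 =140
r32=100000 pc1: +2 =142
r33=100001 pc2: +4 =146
r34=100010 pc2: +4 =150
r35=100011 pc3: +8 =158
r36=100100 pc2: +4 =162
r37=100101 pc3: +8 =170
r38=100110 pc3: +8 =178
r39=100111 pc4: +16 =194
r40=101000 pc2: +4 =198
r41=101001 pc3: +8 =206
r42=101010 pc3: +8 =214
r43=101011 pc4: +16 =230
r44=101100 pc3: +8 =238
r45=101101 pc4: +16 =254
r46=101110 pc4: +16 =270
r47=101111 pc5: +32 =302
r48=110000 pc2: +4 =306
r49=110001 pc3: +8 =314
r50=110010 pc3: +8 =322
r51=110011 pc4: +16 =338
r52=110100 pc3: +8 =346
r53=110101 pc4: +16 =362
r54=110110 pc4: +16 =378
r55=110111 pc5: +32 =410
r56=111000 pc3: +8 =418
r57=111001 pc4: +16 =434
r58=111010 pc4: +16 =450
r59=111011 pc5: +32 =482
r60=111100 pc4: +16 =498
r61=111101 pc5: +32 =530
r62=111110 pc5: +32 =562
r63=111111 pc6: +64 =626
r64=1000000 pc1: +2 =628
r65=1000001 pc2: +4 =632
r66=1000010 pc2: +4 =636
r67=1000011 pc3: +8 =644
r68=1000100 pc2: +4 =648
r69=1000101 pc3: +8 =656
r70=1000110 pc3: +8 =664
r71=1000111 pc4: +16 =680
r72=1001000 pc2: +4 =684
r73=1001001 pc3: +8 =692
r74=1001010 pc3: +8 =700
r75=1001011 pc4: +16 =716
r76=1001100 pc3: +8 =724
r77=1001101 pc4: +16 =740
r78=1001110 pc4: +16 =756
r79=1001111 pc5: +32 =788
r80=1010000 pc2: +4 =792
r81=1010001 pc3: +8 =800
r82=1010010 pc3: +8 =808
r83=1010011 pc4: +16 =824
r84=1010100 pc3: +8 =832
r85=1010101 pc4: +16 =848
r86=1010110 pc4: +16 =864
r87=1010111 pc5: +32 =896
r88=1011000 pc3: +8 =904
r89=1011001 pc4: +16 =920
r90=1011010 pc4: +16 =936
r91=1011011 pc5: +32 =968
r92=1011100 pc4: +16 =984
r93=1011101 pc5: +32 =1016
r94=1011110 pc5: +32 =1048
r95=1011111 pc6: +64 =1112
r96=1100000 pc2: +4 =1116
r97=1100001 pc3: +8 =1124
r98=1100010 pc3: +8 =1132
r99=1100011 pc4: +16 =1148
r100=1100100 pc3: +8 =1156
r101=1100101 pc4: +16 =1172
r102=1100110 pc4: +16 =1188
r103=1100111 pc5: +32 =1220
r104=1101000 pc3: +8 =1228
r105=1101001 pc4: +16 =1244
r106=1101010 pc4: +16 =1260
r107=1101011 pc5: +32 =1292
r108=1101100 pc4: +16 =1308
r109=1101101 pc5: +32 =1340
r110=1101110 pc5: +32 =1372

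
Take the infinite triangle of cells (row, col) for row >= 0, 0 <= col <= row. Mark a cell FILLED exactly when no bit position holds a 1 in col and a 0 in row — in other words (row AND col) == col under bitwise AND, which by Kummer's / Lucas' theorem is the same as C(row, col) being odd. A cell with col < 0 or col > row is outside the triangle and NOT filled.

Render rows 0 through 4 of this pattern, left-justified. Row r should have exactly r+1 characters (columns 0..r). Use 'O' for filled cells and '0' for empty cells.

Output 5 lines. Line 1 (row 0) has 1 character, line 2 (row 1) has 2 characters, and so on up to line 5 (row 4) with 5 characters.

Answer: O
OO
O0O
OOOO
O000O

Derivation:
r0=0: O
r1=1: OO
r2=10: O0O
r3=11: OOOO
r4=100: O000O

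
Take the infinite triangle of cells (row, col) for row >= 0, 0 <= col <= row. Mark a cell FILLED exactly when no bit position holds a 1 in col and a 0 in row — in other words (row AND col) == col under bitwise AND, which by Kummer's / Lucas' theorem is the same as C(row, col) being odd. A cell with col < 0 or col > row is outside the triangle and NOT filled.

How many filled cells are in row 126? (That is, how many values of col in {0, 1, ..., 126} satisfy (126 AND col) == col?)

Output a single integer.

Answer: 64

Derivation:
126 in binary = 1111110
popcount(126) = number of 1-bits in 1111110 = 6
A col c satisfies (126 AND c) == c iff every set bit of c is also set in 126; each of the 6 set bits of 126 can independently be on or off in c.
count = 2^6 = 64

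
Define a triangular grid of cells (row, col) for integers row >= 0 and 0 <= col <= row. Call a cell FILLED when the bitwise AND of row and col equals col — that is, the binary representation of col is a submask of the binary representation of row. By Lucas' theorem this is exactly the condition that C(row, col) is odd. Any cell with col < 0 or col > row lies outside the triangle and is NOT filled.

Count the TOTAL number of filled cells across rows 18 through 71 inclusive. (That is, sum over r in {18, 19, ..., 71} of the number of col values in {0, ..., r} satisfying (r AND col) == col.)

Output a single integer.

Answer: 696

Derivation:
r18=10010 pc2: +4 =4
r19=10011 pc3: +8 =12
r20=10100 pc2: +4 =16
r21=10101 pc3: +8 =24
r22=10110 pc3: +8 =32
r23=10111 pc4: +16 =48
r24=11000 pc2: +4 =52
r25=11001 pc3: +8 =60
r26=11010 pc3: +8 =68
r27=11011 pc4: +16 =84
r28=11100 pc3: +8 =92
r29=11101 pc4: +16 =108
r30=11110 pc4: +16 =124
r31=11111 pc5: +32 =156
r32=100000 pc1: +2 =158
r33=100001 pc2: +4 =162
r34=100010 pc2: +4 =166
r35=100011 pc3: +8 =174
r36=100100 pc2: +4 =178
r37=100101 pc3: +8 =186
r38=100110 pc3: +8 =194
r39=100111 pc4: +16 =210
r40=101000 pc2: +4 =214
r41=101001 pc3: +8 =222
r42=101010 pc3: +8 =230
r43=101011 pc4: +16 =246
r44=101100 pc3: +8 =254
r45=101101 pc4: +16 =270
r46=101110 pc4: +16 =286
r47=101111 pc5: +32 =318
r48=110000 pc2: +4 =322
r49=110001 pc3: +8 =330
r50=110010 pc3: +8 =338
r51=110011 pc4: +16 =354
r52=110100 pc3: +8 =362
r53=110101 pc4: +16 =378
r54=110110 pc4: +16 =394
r55=110111 pc5: +32 =426
r56=111000 pc3: +8 =434
r57=111001 pc4: +16 =450
r58=111010 pc4: +16 =466
r59=111011 pc5: +32 =498
r60=111100 pc4: +16 =514
r61=111101 pc5: +32 =546
r62=111110 pc5: +32 =578
r63=111111 pc6: +64 =642
r64=1000000 pc1: +2 =644
r65=1000001 pc2: +4 =648
r66=1000010 pc2: +4 =652
r67=1000011 pc3: +8 =660
r68=1000100 pc2: +4 =664
r69=1000101 pc3: +8 =672
r70=1000110 pc3: +8 =680
r71=1000111 pc4: +16 =696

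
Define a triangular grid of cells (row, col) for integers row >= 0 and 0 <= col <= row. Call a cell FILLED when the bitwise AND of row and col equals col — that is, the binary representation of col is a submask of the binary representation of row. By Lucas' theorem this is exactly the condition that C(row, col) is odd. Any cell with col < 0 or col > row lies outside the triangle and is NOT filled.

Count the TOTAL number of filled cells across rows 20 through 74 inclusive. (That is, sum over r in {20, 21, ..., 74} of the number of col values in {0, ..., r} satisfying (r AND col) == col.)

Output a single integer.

r20=10100 pc2: +4 =4
r21=10101 pc3: +8 =12
r22=10110 pc3: +8 =20
r23=10111 pc4: +16 =36
r24=11000 pc2: +4 =40
r25=11001 pc3: +8 =48
r26=11010 pc3: +8 =56
r27=11011 pc4: +16 =72
r28=11100 pc3: +8 =80
r29=11101 pc4: +16 =96
r30=11110 pc4: +16 =112
r31=11111 pc5: +32 =144
r32=100000 pc1: +2 =146
r33=100001 pc2: +4 =150
r34=100010 pc2: +4 =154
r35=100011 pc3: +8 =162
r36=100100 pc2: +4 =166
r37=100101 pc3: +8 =174
r38=100110 pc3: +8 =182
r39=100111 pc4: +16 =198
r40=101000 pc2: +4 =202
r41=101001 pc3: +8 =210
r42=101010 pc3: +8 =218
r43=101011 pc4: +16 =234
r44=101100 pc3: +8 =242
r45=101101 pc4: +16 =258
r46=101110 pc4: +16 =274
r47=101111 pc5: +32 =306
r48=110000 pc2: +4 =310
r49=110001 pc3: +8 =318
r50=110010 pc3: +8 =326
r51=110011 pc4: +16 =342
r52=110100 pc3: +8 =350
r53=110101 pc4: +16 =366
r54=110110 pc4: +16 =382
r55=110111 pc5: +32 =414
r56=111000 pc3: +8 =422
r57=111001 pc4: +16 =438
r58=111010 pc4: +16 =454
r59=111011 pc5: +32 =486
r60=111100 pc4: +16 =502
r61=111101 pc5: +32 =534
r62=111110 pc5: +32 =566
r63=111111 pc6: +64 =630
r64=1000000 pc1: +2 =632
r65=1000001 pc2: +4 =636
r66=1000010 pc2: +4 =640
r67=1000011 pc3: +8 =648
r68=1000100 pc2: +4 =652
r69=1000101 pc3: +8 =660
r70=1000110 pc3: +8 =668
r71=1000111 pc4: +16 =684
r72=1001000 pc2: +4 =688
r73=1001001 pc3: +8 =696
r74=1001010 pc3: +8 =704

Answer: 704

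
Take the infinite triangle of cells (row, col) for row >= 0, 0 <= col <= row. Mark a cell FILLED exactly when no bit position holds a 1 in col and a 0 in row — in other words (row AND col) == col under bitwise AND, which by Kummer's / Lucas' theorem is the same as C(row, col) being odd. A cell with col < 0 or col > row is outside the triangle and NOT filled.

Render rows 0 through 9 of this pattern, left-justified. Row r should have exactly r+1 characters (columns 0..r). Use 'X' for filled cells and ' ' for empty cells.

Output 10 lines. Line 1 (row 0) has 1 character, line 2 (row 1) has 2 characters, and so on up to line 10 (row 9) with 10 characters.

Answer: X
XX
X X
XXXX
X   X
XX  XX
X X X X
XXXXXXXX
X       X
XX      XX

Derivation:
r0=0: X
r1=1: XX
r2=10: X X
r3=11: XXXX
r4=100: X   X
r5=101: XX  XX
r6=110: X X X X
r7=111: XXXXXXXX
r8=1000: X       X
r9=1001: XX      XX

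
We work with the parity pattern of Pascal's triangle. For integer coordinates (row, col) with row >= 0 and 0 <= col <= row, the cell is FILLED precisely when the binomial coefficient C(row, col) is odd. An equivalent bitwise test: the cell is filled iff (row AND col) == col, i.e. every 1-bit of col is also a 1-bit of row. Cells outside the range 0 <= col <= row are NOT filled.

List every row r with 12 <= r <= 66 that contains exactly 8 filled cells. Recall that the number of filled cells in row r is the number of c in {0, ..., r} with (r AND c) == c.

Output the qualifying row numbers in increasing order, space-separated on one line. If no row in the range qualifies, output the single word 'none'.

Answer: 13 14 19 21 22 25 26 28 35 37 38 41 42 44 49 50 52 56

Derivation:
Row r has 2^popcount(r) filled cells, so we need popcount(r) = log2(8) = 3.
Scan r = 12..66 and keep those with exactly 3 one-bits:
r=12=1100 popcount=2 -> skip
r=13=1101 popcount=3 -> KEEP
r=14=1110 popcount=3 -> KEEP
r=15=1111 popcount=4 -> skip
r=16=10000 popcount=1 -> skip
r=17=10001 popcount=2 -> skip
r=18=10010 popcount=2 -> skip
r=19=10011 popcount=3 -> KEEP
r=20=10100 popcount=2 -> skip
r=21=10101 popcount=3 -> KEEP
r=22=10110 popcount=3 -> KEEP
r=23=10111 popcount=4 -> skip
r=24=11000 popcount=2 -> skip
r=25=11001 popcount=3 -> KEEP
r=26=11010 popcount=3 -> KEEP
r=27=11011 popcount=4 -> skip
r=28=11100 popcount=3 -> KEEP
r=29=11101 popcount=4 -> skip
r=30=11110 popcount=4 -> skip
r=31=11111 popcount=5 -> skip
r=32=100000 popcount=1 -> skip
r=33=100001 popcount=2 -> skip
r=34=100010 popcount=2 -> skip
r=35=100011 popcount=3 -> KEEP
r=36=100100 popcount=2 -> skip
r=37=100101 popcount=3 -> KEEP
r=38=100110 popcount=3 -> KEEP
r=39=100111 popcount=4 -> skip
r=40=101000 popcount=2 -> skip
r=41=101001 popcount=3 -> KEEP
r=42=101010 popcount=3 -> KEEP
r=43=101011 popcount=4 -> skip
r=44=101100 popcount=3 -> KEEP
r=45=101101 popcount=4 -> skip
r=46=101110 popcount=4 -> skip
r=47=101111 popcount=5 -> skip
r=48=110000 popcount=2 -> skip
r=49=110001 popcount=3 -> KEEP
r=50=110010 popcount=3 -> KEEP
r=51=110011 popcount=4 -> skip
r=52=110100 popcount=3 -> KEEP
r=53=110101 popcount=4 -> skip
r=54=110110 popcount=4 -> skip
r=55=110111 popcount=5 -> skip
r=56=111000 popcount=3 -> KEEP
r=57=111001 popcount=4 -> skip
r=58=111010 popcount=4 -> skip
r=59=111011 popcount=5 -> skip
r=60=111100 popcount=4 -> skip
r=61=111101 popcount=5 -> skip
r=62=111110 popcount=5 -> skip
r=63=111111 popcount=6 -> skip
r=64=1000000 popcount=1 -> skip
r=65=1000001 popcount=2 -> skip
r=66=1000010 popcount=2 -> skip
Kept rows: 13 14 19 21 22 25 26 28 35 37 38 41 42 44 49 50 52 56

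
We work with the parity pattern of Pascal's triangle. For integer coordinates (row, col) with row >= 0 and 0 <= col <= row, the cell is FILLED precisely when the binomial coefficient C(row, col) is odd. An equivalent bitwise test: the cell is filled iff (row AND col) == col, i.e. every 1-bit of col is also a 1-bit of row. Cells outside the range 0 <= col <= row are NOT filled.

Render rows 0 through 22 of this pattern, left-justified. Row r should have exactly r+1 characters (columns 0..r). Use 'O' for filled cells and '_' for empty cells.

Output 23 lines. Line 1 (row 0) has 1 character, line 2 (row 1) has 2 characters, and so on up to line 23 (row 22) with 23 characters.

r0=0: O
r1=1: OO
r2=10: O_O
r3=11: OOOO
r4=100: O___O
r5=101: OO__OO
r6=110: O_O_O_O
r7=111: OOOOOOOO
r8=1000: O_______O
r9=1001: OO______OO
r10=1010: O_O_____O_O
r11=1011: OOOO____OOOO
r12=1100: O___O___O___O
r13=1101: OO__OO__OO__OO
r14=1110: O_O_O_O_O_O_O_O
r15=1111: OOOOOOOOOOOOOOOO
r16=10000: O_______________O
r17=10001: OO______________OO
r18=10010: O_O_____________O_O
r19=10011: OOOO____________OOOO
r20=10100: O___O___________O___O
r21=10101: OO__OO__________OO__OO
r22=10110: O_O_O_O_________O_O_O_O

Answer: O
OO
O_O
OOOO
O___O
OO__OO
O_O_O_O
OOOOOOOO
O_______O
OO______OO
O_O_____O_O
OOOO____OOOO
O___O___O___O
OO__OO__OO__OO
O_O_O_O_O_O_O_O
OOOOOOOOOOOOOOOO
O_______________O
OO______________OO
O_O_____________O_O
OOOO____________OOOO
O___O___________O___O
OO__OO__________OO__OO
O_O_O_O_________O_O_O_O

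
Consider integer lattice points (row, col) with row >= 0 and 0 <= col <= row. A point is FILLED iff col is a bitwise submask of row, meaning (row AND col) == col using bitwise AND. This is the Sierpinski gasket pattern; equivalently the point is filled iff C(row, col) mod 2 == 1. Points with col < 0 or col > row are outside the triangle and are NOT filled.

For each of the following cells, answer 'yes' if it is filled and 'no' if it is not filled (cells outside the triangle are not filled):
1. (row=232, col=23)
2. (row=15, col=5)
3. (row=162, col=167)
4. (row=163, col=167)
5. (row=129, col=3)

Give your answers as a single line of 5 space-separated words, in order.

(232,23): row=0b11101000, col=0b10111, row AND col = 0b0 = 0; 0 != 23 -> empty
(15,5): row=0b1111, col=0b101, row AND col = 0b101 = 5; 5 == 5 -> filled
(162,167): col outside [0, 162] -> not filled
(163,167): col outside [0, 163] -> not filled
(129,3): row=0b10000001, col=0b11, row AND col = 0b1 = 1; 1 != 3 -> empty

Answer: no yes no no no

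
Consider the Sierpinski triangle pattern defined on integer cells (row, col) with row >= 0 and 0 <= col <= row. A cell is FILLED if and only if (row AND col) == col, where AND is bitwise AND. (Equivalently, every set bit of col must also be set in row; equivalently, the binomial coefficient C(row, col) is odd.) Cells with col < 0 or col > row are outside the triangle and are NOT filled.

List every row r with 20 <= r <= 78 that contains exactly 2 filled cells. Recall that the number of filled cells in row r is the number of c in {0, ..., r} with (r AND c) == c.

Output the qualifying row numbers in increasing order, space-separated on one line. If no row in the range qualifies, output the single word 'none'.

Row r has 2^popcount(r) filled cells, so we need popcount(r) = log2(2) = 1.
Scan r = 20..78 and keep those with exactly 1 one-bits:
r=20=10100 popcount=2 -> skip
r=21=10101 popcount=3 -> skip
r=22=10110 popcount=3 -> skip
r=23=10111 popcount=4 -> skip
r=24=11000 popcount=2 -> skip
r=25=11001 popcount=3 -> skip
r=26=11010 popcount=3 -> skip
r=27=11011 popcount=4 -> skip
r=28=11100 popcount=3 -> skip
r=29=11101 popcount=4 -> skip
r=30=11110 popcount=4 -> skip
r=31=11111 popcount=5 -> skip
r=32=100000 popcount=1 -> KEEP
r=33=100001 popcount=2 -> skip
r=34=100010 popcount=2 -> skip
r=35=100011 popcount=3 -> skip
r=36=100100 popcount=2 -> skip
r=37=100101 popcount=3 -> skip
r=38=100110 popcount=3 -> skip
r=39=100111 popcount=4 -> skip
r=40=101000 popcount=2 -> skip
r=41=101001 popcount=3 -> skip
r=42=101010 popcount=3 -> skip
r=43=101011 popcount=4 -> skip
r=44=101100 popcount=3 -> skip
r=45=101101 popcount=4 -> skip
r=46=101110 popcount=4 -> skip
r=47=101111 popcount=5 -> skip
r=48=110000 popcount=2 -> skip
r=49=110001 popcount=3 -> skip
r=50=110010 popcount=3 -> skip
r=51=110011 popcount=4 -> skip
r=52=110100 popcount=3 -> skip
r=53=110101 popcount=4 -> skip
r=54=110110 popcount=4 -> skip
r=55=110111 popcount=5 -> skip
r=56=111000 popcount=3 -> skip
r=57=111001 popcount=4 -> skip
r=58=111010 popcount=4 -> skip
r=59=111011 popcount=5 -> skip
r=60=111100 popcount=4 -> skip
r=61=111101 popcount=5 -> skip
r=62=111110 popcount=5 -> skip
r=63=111111 popcount=6 -> skip
r=64=1000000 popcount=1 -> KEEP
r=65=1000001 popcount=2 -> skip
r=66=1000010 popcount=2 -> skip
r=67=1000011 popcount=3 -> skip
r=68=1000100 popcount=2 -> skip
r=69=1000101 popcount=3 -> skip
r=70=1000110 popcount=3 -> skip
r=71=1000111 popcount=4 -> skip
r=72=1001000 popcount=2 -> skip
r=73=1001001 popcount=3 -> skip
r=74=1001010 popcount=3 -> skip
r=75=1001011 popcount=4 -> skip
r=76=1001100 popcount=3 -> skip
r=77=1001101 popcount=4 -> skip
r=78=1001110 popcount=4 -> skip
Kept rows: 32 64

Answer: 32 64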